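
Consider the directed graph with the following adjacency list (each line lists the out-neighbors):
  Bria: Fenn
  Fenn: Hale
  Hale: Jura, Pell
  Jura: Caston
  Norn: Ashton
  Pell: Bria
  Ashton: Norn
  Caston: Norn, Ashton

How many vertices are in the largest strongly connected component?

4

{Bria, Fenn, Hale, Pell} are all mutually reachable — one SCC of size 4.
{Norn, Ashton} are all mutually reachable — one SCC of size 2.
{Jura} is an SCC by itself.
{Caston} is an SCC by itself.
The largest has 4 vertices.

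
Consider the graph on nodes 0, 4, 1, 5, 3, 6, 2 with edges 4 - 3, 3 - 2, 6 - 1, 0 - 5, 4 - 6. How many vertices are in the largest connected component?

5

Starting from 0 we can reach 0, 5. That is one component of size 2.
Starting from 1 we can reach 1, 2, 3, 4, 6. That is one component of size 5.
The largest has 5 vertices.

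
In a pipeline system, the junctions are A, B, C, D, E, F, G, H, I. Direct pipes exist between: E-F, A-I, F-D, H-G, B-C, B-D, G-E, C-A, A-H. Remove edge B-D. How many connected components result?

1

B and D are still connected via B-C-A-H-G-E-F-D, so the component count stays at 1.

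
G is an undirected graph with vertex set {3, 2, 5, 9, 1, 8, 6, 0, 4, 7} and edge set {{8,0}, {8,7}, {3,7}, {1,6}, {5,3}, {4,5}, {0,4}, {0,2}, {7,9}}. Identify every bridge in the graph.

0-2, 1-6, 7-9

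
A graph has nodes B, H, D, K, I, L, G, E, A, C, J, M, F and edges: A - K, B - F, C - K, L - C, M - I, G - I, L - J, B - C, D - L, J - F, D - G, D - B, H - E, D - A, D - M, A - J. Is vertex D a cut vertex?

Deleting D raises the number of components from 2 to 3, so D is a cut vertex.

Yes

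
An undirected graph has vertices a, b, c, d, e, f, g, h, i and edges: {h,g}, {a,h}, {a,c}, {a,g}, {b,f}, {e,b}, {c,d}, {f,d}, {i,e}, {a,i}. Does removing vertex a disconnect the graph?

Yes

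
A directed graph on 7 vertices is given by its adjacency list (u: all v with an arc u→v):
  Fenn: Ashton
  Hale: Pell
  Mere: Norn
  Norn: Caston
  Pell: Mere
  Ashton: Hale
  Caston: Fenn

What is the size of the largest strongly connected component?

7

{Fenn, Hale, Mere, Norn, Pell, Ashton, Caston} are all mutually reachable — one SCC of size 7.
The largest has 7 vertices.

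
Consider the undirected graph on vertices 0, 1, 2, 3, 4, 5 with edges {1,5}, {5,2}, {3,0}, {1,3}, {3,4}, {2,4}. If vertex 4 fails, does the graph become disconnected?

Deleting 4 leaves 1 component (was 1) (its neighbors 2, 3 remain connected to each other), so 4 is not a cut vertex.

No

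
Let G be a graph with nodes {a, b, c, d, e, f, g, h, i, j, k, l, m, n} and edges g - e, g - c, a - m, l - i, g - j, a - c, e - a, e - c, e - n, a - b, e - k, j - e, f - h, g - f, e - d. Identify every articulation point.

a, e, f, g

Removing a increases the component count from 2 to 4, so a is a cut vertex.
Removing e increases the component count from 2 to 5, so e is a cut vertex.
Removing f increases the component count from 2 to 3, so f is a cut vertex.
Likewise g is a cut vertex.
By contrast removing d leaves 2 components; it is not a cut vertex. No other vertex is a cut vertex either.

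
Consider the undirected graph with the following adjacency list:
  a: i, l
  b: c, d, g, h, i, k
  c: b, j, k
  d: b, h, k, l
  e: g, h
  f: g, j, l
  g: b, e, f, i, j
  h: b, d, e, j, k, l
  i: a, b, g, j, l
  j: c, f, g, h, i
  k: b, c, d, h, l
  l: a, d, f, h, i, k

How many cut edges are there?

The edges on the cycle h-l-a-i-b-h are not bridges since each lies on that cycle.
Every edge lies on some cycle, so there are no bridges.

0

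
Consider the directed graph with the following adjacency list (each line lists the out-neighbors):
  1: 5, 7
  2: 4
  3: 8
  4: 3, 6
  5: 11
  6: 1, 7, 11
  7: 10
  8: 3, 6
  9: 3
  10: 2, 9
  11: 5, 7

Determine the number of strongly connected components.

1

{1, 2, 3, 4, 5, 6, 7, 8, 9, 10, 11} are all mutually reachable — one SCC of size 11.
That gives 1 strongly connected component.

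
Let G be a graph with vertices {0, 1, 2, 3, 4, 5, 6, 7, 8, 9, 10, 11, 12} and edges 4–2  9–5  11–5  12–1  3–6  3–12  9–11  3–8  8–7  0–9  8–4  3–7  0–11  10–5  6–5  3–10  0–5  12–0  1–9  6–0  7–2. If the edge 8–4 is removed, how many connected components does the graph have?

1

8 and 4 are still connected via 8-7-2-4, so the component count stays at 1.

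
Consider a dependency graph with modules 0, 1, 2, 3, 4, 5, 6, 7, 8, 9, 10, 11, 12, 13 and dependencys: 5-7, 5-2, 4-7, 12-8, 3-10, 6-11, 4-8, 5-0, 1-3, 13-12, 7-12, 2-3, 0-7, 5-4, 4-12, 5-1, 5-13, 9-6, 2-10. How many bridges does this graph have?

2

The edges on the cycle 5-13-12-8-4-5 are not bridges since each lies on that cycle.
But removing 6-11 disconnects 6 from 11; removing 9-6 disconnects 9 from 6 — these are bridges.
That makes 2 bridges.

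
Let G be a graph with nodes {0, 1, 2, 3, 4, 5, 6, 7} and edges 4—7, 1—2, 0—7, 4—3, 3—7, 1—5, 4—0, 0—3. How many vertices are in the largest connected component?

6 is isolated — a component by itself.
Starting from 1 we can reach 1, 2, 5. That is one component of size 3.
Starting from 0 we can reach 0, 3, 4, 7. That is one component of size 4.
The largest has 4 vertices.

4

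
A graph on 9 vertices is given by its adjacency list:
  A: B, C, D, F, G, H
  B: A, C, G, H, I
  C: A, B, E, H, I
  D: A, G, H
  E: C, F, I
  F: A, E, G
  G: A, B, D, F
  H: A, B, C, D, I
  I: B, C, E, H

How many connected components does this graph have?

Starting from A we can reach A, B, C, D, E, F, G, H, I. That is one component of size 9.
Total: 1 component.

1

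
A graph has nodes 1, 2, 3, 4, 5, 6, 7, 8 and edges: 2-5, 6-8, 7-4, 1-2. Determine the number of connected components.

3 is isolated — a component by itself.
Starting from 6 we can reach 6, 8. That is one component of size 2.
Starting from 4 we can reach 4, 7. That is one component of size 2.
Starting from 1 we can reach 1, 2, 5. That is one component of size 3.
Total: 4 components.

4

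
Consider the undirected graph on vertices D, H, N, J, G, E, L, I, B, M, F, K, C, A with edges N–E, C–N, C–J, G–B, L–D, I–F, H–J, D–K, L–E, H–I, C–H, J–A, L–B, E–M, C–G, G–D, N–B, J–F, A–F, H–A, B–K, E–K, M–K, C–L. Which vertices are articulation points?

Removing C increases the component count from 1 to 2, so C is a cut vertex.
By contrast removing K leaves 1 component; it is not a cut vertex. No other vertex is a cut vertex either.

C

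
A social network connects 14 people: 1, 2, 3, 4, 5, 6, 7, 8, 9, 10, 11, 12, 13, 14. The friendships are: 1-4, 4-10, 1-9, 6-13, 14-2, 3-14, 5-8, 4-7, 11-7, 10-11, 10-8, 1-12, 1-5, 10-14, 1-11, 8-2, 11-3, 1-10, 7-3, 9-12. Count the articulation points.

Removing 1 increases the component count from 2 to 3, so 1 is a cut vertex.
By contrast removing 13 leaves 2 components; it is not a cut vertex. No other vertex is a cut vertex either.

1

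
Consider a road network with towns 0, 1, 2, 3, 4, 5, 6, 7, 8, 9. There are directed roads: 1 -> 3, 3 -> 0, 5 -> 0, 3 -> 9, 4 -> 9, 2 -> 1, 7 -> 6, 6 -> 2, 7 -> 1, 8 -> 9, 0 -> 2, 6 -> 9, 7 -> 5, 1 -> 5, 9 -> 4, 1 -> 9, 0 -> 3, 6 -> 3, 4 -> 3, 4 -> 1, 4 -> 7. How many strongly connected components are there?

2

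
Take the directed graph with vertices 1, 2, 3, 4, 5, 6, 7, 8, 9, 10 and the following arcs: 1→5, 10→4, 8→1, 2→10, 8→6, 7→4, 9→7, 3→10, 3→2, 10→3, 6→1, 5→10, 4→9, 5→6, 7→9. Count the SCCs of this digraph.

4

{4, 7, 9} are all mutually reachable — one SCC of size 3.
{2, 3, 10} are all mutually reachable — one SCC of size 3.
{1, 5, 6} are all mutually reachable — one SCC of size 3.
{8} is an SCC by itself.
That gives 4 strongly connected components.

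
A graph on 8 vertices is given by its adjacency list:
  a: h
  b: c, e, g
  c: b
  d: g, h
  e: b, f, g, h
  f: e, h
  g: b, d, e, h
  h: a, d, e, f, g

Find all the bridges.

a-h, b-c

The edges on the cycle g-b-e-f-h-g are not bridges since each lies on that cycle.
But removing c-b disconnects c from b; removing h-a disconnects h from a — these are bridges.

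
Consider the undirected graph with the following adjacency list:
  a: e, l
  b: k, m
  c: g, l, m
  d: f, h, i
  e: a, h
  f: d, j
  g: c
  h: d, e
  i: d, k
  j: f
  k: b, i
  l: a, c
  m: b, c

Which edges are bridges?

c-g, d-f, f-j

The edges on the cycle l-a-e-h-d-i-k-b-m-c-l are not bridges since each lies on that cycle.
But removing f-d disconnects f from d; removing c-g disconnects c from g; removing f-j disconnects f from j — these are bridges.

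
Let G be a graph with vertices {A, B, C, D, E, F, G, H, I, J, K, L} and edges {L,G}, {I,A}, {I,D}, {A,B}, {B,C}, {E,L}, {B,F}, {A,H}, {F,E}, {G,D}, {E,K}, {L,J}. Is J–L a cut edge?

Removing J–L leaves no path between J and L: the component count goes from 1 to 2. So it is a bridge.

Yes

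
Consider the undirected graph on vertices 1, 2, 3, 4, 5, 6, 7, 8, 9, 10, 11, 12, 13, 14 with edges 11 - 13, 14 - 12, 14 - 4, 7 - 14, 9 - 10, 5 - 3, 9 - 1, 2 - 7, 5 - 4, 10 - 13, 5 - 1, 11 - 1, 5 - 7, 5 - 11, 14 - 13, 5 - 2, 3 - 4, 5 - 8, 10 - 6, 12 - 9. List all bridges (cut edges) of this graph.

10-6, 5-8

The edges on the cycle 5-3-4-14-7-2-5 are not bridges since each lies on that cycle.
But removing 6 - 10 disconnects 6 from 10; removing 5 - 8 disconnects 5 from 8 — these are bridges.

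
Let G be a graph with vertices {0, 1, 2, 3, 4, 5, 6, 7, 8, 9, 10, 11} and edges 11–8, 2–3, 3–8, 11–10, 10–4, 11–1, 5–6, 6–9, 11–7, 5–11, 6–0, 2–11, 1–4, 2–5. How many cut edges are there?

The edges on the cycle 11-10-4-1-11 are not bridges since each lies on that cycle.
But removing 7–11 disconnects 7 from 11; removing 6–0 disconnects 6 from 0; removing 6–9 disconnects 6 from 9; removing 6–5 disconnects 6 from 5 — these are bridges.
That makes 4 bridges.

4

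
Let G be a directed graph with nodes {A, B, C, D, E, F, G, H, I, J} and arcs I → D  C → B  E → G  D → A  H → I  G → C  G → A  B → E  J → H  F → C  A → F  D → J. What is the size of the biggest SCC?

{A, B, C, E, F, G} are all mutually reachable — one SCC of size 6.
{D, H, I, J} are all mutually reachable — one SCC of size 4.
The largest has 6 vertices.

6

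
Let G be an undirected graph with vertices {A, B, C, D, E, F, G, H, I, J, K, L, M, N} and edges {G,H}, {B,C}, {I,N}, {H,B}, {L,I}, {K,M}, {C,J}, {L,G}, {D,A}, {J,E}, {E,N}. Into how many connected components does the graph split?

4

F is isolated — a component by itself.
Starting from A we can reach A, D. That is one component of size 2.
Starting from K we can reach K, M. That is one component of size 2.
Starting from B we can reach B, C, E, G, H, I, J, L, N. That is one component of size 9.
Total: 4 components.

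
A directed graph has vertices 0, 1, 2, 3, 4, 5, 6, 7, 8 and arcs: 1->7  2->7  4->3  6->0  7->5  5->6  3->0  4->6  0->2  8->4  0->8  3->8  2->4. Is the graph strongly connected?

No

There is no directed path from 5 to 1, so the graph is not strongly connected.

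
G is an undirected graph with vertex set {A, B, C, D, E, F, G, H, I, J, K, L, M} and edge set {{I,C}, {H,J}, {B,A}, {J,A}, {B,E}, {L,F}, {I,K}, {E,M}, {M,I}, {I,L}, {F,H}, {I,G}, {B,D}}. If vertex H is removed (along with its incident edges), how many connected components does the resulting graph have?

1

With H gone, the remaining components are: {A, B, C, D, E, F, G, I, J, K, L, M}.
That is 1 component.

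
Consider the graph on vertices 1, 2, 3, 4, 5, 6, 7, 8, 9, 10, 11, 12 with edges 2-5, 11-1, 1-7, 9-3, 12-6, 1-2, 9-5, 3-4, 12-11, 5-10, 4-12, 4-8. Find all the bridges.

1-7, 10-5, 12-6, 4-8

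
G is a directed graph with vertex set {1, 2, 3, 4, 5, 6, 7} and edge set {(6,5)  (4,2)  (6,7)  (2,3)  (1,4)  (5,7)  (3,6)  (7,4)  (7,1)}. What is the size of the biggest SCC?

7

{1, 2, 3, 4, 5, 6, 7} are all mutually reachable — one SCC of size 7.
The largest has 7 vertices.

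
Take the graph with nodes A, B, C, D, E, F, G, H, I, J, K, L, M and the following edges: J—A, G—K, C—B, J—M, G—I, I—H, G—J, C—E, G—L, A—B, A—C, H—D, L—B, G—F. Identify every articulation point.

C, G, H, I, J

Removing C increases the component count from 1 to 2, so C is a cut vertex.
Removing G increases the component count from 1 to 4, so G is a cut vertex.
Removing H increases the component count from 1 to 2, so H is a cut vertex.
Likewise I, J are cut vertices.
By contrast removing D leaves 1 component; it is not a cut vertex. No other vertex is a cut vertex either.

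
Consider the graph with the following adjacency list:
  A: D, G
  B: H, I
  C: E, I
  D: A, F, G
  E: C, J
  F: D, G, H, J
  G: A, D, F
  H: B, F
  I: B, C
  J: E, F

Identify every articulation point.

F

Removing F increases the component count from 1 to 2, so F is a cut vertex.
By contrast removing E leaves 1 component; it is not a cut vertex. No other vertex is a cut vertex either.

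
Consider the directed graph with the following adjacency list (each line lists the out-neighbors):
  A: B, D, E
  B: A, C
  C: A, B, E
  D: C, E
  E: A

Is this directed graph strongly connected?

Yes

From B we can reach every vertex (A, B, C, D, E), and every vertex can reach B (A, B, C, D, E). So the whole graph is one strongly connected component.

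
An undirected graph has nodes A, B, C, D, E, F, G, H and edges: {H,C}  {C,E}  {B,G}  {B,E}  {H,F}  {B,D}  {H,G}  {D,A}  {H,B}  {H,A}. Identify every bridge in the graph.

F-H

The edges on the cycle H-B-D-A-H are not bridges since each lies on that cycle.
But removing F-H disconnects F from H — this is a bridge.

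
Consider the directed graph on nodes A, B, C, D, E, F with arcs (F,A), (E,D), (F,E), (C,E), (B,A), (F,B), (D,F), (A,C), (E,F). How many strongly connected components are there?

1

{A, B, C, D, E, F} are all mutually reachable — one SCC of size 6.
That gives 1 strongly connected component.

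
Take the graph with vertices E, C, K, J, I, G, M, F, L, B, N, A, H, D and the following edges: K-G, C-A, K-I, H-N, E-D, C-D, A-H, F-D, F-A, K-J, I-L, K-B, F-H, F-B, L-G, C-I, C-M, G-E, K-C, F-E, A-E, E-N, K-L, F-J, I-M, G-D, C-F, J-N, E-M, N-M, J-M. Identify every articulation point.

none

Removing A, for instance, still leaves 1 component. No single vertex removal increases the component count — the graph has no articulation points.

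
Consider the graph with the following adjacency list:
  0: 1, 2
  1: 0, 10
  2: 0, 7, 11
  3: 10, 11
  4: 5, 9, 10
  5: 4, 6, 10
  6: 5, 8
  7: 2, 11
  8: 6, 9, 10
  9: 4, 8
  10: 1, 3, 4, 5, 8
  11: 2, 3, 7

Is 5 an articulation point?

No

Deleting 5 leaves 1 component (was 1) (its neighbors 4, 6, 10 remain connected to each other), so 5 is not a cut vertex.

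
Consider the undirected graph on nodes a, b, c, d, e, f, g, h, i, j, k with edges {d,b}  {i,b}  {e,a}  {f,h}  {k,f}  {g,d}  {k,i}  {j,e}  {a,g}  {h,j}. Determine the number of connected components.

c is isolated — a component by itself.
Starting from a we can reach a, b, d, e, f, g, h, i, j, k. That is one component of size 10.
Total: 2 components.

2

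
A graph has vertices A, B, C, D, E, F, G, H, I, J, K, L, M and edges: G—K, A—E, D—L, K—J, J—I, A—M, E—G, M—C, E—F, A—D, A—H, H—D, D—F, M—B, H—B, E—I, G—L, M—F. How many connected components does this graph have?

1

Starting from A we can reach A, B, C, D, E, F, G, H, I, J, K, L, M. That is one component of size 13.
Total: 1 component.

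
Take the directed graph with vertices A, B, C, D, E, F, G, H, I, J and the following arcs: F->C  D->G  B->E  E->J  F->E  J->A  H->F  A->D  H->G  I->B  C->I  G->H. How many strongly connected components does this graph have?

{A, B, C, D, E, F, G, H, I, J} are all mutually reachable — one SCC of size 10.
That gives 1 strongly connected component.

1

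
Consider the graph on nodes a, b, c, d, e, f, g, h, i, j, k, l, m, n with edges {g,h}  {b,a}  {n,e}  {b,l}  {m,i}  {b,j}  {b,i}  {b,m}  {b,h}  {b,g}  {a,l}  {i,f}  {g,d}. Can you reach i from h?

From h we can reach a, b, d, f, g, h, i, j, l, m, which includes i.

Yes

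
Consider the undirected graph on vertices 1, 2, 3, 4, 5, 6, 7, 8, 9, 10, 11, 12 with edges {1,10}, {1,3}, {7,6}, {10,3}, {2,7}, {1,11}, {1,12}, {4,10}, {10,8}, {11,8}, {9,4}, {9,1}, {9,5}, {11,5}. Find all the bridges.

1-12, 2-7, 6-7

The edges on the cycle 9-4-10-8-11-1-9 are not bridges since each lies on that cycle.
But removing 1—12 disconnects 1 from 12; removing 7—6 disconnects 7 from 6; removing 2—7 disconnects 2 from 7 — these are bridges.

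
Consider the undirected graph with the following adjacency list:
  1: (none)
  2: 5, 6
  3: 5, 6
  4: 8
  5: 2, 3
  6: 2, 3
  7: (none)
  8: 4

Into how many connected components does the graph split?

7 is isolated — a component by itself.
1 is isolated — a component by itself.
Starting from 4 we can reach 4, 8. That is one component of size 2.
Starting from 2 we can reach 2, 3, 5, 6. That is one component of size 4.
Total: 4 components.

4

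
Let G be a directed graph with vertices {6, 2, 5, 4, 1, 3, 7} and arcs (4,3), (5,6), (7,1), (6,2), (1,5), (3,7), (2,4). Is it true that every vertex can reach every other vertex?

Yes

From 2 we can reach every vertex (1, 2, 3, 4, 5, 6, 7), and every vertex can reach 2 (1, 2, 3, 4, 5, 6, 7). So the whole graph is one strongly connected component.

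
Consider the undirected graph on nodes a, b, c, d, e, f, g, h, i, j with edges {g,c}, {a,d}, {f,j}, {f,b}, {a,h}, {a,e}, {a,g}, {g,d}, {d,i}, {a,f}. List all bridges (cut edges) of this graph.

a-e, a-f, a-h, b-f, c-g, d-i, f-j

The edges on the cycle a-g-d-a are not bridges since each lies on that cycle.
But removing g—c disconnects g from c; removing b—f disconnects b from f; removing a—f disconnects a from f; removing f—j disconnects f from j — these are bridges.
In total 7 edges are bridges.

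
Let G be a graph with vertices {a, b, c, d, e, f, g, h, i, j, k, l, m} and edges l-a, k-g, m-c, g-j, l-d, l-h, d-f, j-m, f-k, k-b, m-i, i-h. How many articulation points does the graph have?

3

Removing k increases the component count from 2 to 3, so k is a cut vertex.
Removing l increases the component count from 2 to 3, so l is a cut vertex.
Removing m increases the component count from 2 to 3, so m is a cut vertex.
By contrast removing a leaves 2 components; it is not a cut vertex. No other vertex is a cut vertex either.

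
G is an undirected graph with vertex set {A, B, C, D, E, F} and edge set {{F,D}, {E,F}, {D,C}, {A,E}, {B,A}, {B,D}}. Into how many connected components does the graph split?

1

Starting from A we can reach A, B, C, D, E, F. That is one component of size 6.
Total: 1 component.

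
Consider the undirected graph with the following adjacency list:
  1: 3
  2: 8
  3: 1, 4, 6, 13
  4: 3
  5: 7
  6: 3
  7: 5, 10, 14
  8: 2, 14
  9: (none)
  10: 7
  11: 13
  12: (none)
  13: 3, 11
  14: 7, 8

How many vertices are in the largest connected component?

6

9 is isolated — a component by itself.
12 is isolated — a component by itself.
Starting from 2 we can reach 2, 5, 7, 8, 10, 14. That is one component of size 6.
Starting from 1 we can reach 1, 3, 4, 6, 11, 13. That is one component of size 6.
The largest has 6 vertices.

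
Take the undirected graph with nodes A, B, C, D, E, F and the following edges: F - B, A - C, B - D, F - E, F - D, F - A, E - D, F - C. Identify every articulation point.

F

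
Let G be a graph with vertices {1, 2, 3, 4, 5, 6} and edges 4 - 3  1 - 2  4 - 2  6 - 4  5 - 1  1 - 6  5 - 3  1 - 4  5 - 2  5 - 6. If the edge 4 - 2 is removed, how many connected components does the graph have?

4 and 2 are still connected via 4-1-2, so the component count stays at 1.

1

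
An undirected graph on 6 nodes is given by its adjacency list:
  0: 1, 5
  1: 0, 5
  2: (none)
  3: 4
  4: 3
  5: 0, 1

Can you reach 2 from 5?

The component containing 5 is {0, 1, 5}, and 2 is not in it.

No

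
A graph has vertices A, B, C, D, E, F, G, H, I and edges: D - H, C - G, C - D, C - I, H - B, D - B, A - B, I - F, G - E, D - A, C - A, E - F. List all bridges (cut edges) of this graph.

The edges on the cycle C-G-E-F-I-C are not bridges since each lies on that cycle.
Every edge lies on some cycle, so there are no bridges.

none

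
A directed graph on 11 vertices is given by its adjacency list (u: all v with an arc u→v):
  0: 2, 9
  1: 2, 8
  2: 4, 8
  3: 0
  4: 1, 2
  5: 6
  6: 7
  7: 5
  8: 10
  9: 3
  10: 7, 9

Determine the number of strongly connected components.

2

{0, 1, 2, 3, 4, 8, 9, 10} are all mutually reachable — one SCC of size 8.
{5, 6, 7} are all mutually reachable — one SCC of size 3.
That gives 2 strongly connected components.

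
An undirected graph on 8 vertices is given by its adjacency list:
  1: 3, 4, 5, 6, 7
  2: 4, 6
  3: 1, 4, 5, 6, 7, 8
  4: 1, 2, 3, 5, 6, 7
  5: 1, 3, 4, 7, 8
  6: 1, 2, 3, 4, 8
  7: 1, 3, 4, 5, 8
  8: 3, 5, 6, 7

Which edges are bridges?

none

The edges on the cycle 1-4-7-8-5-1 are not bridges since each lies on that cycle.
Every edge lies on some cycle, so there are no bridges.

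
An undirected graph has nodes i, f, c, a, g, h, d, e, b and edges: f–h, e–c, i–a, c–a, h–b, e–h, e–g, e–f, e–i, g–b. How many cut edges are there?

0

The edges on the cycle e-g-b-h-e are not bridges since each lies on that cycle.
Every edge lies on some cycle, so there are no bridges.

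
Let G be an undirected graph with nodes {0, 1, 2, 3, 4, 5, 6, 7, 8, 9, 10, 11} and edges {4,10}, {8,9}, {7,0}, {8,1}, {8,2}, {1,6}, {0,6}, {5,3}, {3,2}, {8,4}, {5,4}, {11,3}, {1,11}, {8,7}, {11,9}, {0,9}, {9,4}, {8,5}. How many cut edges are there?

1

The edges on the cycle 8-1-11-3-2-8 are not bridges since each lies on that cycle.
But removing 10–4 disconnects 10 from 4 — this is a bridge.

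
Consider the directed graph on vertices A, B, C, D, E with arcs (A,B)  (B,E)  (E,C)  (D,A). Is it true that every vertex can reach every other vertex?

No

There is no directed path from C to E, so the graph is not strongly connected.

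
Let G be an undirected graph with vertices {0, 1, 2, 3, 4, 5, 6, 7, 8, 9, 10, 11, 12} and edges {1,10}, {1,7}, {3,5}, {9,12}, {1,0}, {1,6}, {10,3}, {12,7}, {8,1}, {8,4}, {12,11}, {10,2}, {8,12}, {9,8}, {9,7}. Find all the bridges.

The edges on the cycle 9-8-1-7-9 are not bridges since each lies on that cycle.
But removing 1—10 disconnects 1 from 10; removing 1—0 disconnects 1 from 0; removing 5—3 disconnects 5 from 3; removing 1—6 disconnects 1 from 6 — these are bridges.
In total 8 edges are bridges.

0-1, 1-10, 1-6, 10-2, 10-3, 11-12, 3-5, 4-8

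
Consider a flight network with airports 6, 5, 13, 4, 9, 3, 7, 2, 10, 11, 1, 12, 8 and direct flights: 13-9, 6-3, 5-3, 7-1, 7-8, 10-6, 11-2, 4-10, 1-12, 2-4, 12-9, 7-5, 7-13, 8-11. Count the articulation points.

Removing 7 increases the component count from 1 to 2, so 7 is a cut vertex.
By contrast removing 3 leaves 1 component; it is not a cut vertex. No other vertex is a cut vertex either.

1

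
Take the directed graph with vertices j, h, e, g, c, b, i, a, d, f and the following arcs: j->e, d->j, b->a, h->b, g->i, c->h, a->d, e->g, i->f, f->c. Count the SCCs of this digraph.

1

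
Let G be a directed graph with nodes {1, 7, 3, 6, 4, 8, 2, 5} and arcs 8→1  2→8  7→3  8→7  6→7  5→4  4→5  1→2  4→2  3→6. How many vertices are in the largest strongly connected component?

{3, 6, 7} are all mutually reachable — one SCC of size 3.
{1, 2, 8} are all mutually reachable — one SCC of size 3.
{4, 5} are all mutually reachable — one SCC of size 2.
The largest has 3 vertices.

3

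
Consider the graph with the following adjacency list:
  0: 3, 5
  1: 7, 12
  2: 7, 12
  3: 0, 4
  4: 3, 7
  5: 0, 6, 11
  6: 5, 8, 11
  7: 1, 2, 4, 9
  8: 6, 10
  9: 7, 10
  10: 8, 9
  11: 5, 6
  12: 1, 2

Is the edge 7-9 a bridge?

No

After removing 7-9, the path 7-4-3-0-5-6-8-10-9 still connects them, so the edge is not a bridge.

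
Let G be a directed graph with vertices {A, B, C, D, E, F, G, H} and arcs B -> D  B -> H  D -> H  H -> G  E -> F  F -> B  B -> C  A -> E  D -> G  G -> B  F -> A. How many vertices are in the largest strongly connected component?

4

{B, D, G, H} are all mutually reachable — one SCC of size 4.
{A, E, F} are all mutually reachable — one SCC of size 3.
{C} is an SCC by itself.
The largest has 4 vertices.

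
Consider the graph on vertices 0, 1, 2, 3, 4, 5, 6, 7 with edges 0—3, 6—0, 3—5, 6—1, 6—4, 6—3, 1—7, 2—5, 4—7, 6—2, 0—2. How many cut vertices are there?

1

Removing 6 increases the component count from 1 to 2, so 6 is a cut vertex.
By contrast removing 2 leaves 1 component; it is not a cut vertex. No other vertex is a cut vertex either.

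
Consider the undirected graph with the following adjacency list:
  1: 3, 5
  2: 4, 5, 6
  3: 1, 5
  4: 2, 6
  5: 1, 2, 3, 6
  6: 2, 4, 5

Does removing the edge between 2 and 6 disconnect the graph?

No

After removing 2-6, the path 2-5-6 still connects them, so the edge is not a bridge.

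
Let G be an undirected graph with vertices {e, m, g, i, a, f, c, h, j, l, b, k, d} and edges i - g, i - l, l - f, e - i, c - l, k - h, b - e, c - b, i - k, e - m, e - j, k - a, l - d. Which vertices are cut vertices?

Removing e increases the component count from 1 to 3, so e is a cut vertex.
Removing i increases the component count from 1 to 3, so i is a cut vertex.
Removing k increases the component count from 1 to 3, so k is a cut vertex.
Likewise l is a cut vertex.
By contrast removing a leaves 1 component; it is not a cut vertex. No other vertex is a cut vertex either.

e, i, k, l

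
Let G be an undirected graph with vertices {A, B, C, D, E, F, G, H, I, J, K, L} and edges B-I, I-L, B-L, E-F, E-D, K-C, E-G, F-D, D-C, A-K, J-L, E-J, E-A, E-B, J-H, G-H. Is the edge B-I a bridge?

No

After removing B-I, the path B-L-I still connects them, so the edge is not a bridge.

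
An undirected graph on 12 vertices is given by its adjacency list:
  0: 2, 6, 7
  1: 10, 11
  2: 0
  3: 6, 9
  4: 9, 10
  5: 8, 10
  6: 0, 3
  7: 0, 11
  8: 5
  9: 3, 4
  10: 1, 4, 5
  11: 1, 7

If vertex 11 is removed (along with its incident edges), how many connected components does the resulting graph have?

With 11 gone, the remaining components are: {0, 1, 2, 3, 4, 5, 6, 7, 8, 9, 10}.
That is 1 component.

1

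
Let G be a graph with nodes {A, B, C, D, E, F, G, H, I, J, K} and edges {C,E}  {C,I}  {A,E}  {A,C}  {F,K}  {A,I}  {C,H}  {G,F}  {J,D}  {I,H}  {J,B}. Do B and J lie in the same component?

Yes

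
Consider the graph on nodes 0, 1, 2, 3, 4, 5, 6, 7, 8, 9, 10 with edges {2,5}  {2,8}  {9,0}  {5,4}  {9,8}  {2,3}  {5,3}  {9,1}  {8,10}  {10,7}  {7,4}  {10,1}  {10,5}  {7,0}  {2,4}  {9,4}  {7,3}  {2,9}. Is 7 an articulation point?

No

Deleting 7 leaves 2 components (was 2), so 7 is not a cut vertex.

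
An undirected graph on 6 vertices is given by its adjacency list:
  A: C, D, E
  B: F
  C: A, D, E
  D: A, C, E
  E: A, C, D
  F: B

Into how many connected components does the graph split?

2

Starting from B we can reach B, F. That is one component of size 2.
Starting from A we can reach A, C, D, E. That is one component of size 4.
Total: 2 components.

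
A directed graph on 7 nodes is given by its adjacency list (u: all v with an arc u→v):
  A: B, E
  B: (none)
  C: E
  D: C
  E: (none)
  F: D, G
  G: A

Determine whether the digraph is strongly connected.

No

There is no directed path from D to B, so the graph is not strongly connected.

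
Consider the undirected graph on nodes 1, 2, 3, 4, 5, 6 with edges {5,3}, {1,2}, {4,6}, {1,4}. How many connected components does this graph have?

Starting from 3 we can reach 3, 5. That is one component of size 2.
Starting from 1 we can reach 1, 2, 4, 6. That is one component of size 4.
Total: 2 components.

2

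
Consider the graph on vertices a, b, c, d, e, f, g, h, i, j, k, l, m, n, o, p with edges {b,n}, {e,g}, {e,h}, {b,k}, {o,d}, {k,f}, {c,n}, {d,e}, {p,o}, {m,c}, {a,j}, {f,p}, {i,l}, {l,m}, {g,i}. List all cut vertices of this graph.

Removing e increases the component count from 2 to 3, so e is a cut vertex.
By contrast removing f leaves 2 components; it is not a cut vertex. No other vertex is a cut vertex either.

e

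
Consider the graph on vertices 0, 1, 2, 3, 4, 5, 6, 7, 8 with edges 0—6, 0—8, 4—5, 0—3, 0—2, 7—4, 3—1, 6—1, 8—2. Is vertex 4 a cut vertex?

Deleting 4 raises the number of components from 2 to 3, so 4 is a cut vertex.

Yes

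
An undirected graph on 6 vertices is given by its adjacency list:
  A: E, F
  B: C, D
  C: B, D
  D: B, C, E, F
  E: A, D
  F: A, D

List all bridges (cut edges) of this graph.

The edges on the cycle D-B-C-D are not bridges since each lies on that cycle.
Every edge lies on some cycle, so there are no bridges.

none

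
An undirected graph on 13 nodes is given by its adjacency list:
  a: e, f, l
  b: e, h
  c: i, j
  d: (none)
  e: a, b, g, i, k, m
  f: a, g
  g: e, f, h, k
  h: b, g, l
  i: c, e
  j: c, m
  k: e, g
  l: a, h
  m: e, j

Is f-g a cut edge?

No

After removing f-g, the path f-a-e-g still connects them, so the edge is not a bridge.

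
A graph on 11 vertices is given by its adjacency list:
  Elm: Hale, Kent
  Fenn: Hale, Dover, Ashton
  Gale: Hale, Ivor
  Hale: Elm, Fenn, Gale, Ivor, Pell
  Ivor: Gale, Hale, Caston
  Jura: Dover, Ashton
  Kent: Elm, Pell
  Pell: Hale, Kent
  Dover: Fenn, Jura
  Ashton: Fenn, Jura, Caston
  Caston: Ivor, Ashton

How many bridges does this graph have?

0

The edges on the cycle Fenn-Dover-Jura-Ashton-Fenn are not bridges since each lies on that cycle.
Every edge lies on some cycle, so there are no bridges.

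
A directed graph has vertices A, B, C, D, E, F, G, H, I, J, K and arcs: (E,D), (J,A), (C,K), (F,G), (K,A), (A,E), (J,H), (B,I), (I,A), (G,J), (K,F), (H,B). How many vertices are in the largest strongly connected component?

1

{F} is an SCC by itself.
{D} is an SCC by itself.
{K} is an SCC by itself.
{E} is an SCC by itself.
{I} is an SCC by itself.
(and 6 more singleton SCCs)
The largest has 1 vertex.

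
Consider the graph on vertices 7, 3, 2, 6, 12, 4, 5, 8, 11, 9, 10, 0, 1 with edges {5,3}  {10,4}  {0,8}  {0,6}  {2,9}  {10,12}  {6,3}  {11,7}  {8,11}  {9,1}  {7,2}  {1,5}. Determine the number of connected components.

Starting from 4 we can reach 4, 10, 12. That is one component of size 3.
Starting from 0 we can reach 0, 1, 2, 3, 5, 6, 7, 8, 9, 11. That is one component of size 10.
Total: 2 components.

2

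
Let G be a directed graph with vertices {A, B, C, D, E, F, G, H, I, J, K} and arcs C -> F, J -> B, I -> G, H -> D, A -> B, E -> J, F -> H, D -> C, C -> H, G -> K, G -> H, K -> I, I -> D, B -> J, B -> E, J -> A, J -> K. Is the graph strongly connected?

There is no directed path from F to I, so the graph is not strongly connected.

No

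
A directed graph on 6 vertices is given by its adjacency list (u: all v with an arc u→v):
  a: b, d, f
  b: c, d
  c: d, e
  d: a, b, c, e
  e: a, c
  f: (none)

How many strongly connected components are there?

2

{a, b, c, d, e} are all mutually reachable — one SCC of size 5.
{f} is an SCC by itself.
That gives 2 strongly connected components.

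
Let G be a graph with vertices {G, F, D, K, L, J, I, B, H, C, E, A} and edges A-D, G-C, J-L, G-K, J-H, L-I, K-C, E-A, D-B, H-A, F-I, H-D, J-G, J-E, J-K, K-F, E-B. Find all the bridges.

The edges on the cycle H-A-D-H are not bridges since each lies on that cycle.
Every edge lies on some cycle, so there are no bridges.

none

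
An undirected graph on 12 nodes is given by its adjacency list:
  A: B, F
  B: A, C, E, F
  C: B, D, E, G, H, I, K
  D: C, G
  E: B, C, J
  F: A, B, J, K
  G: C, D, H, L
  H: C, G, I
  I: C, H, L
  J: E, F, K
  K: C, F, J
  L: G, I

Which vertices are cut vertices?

C

Removing C increases the component count from 1 to 2, so C is a cut vertex.
By contrast removing D leaves 1 component; it is not a cut vertex. No other vertex is a cut vertex either.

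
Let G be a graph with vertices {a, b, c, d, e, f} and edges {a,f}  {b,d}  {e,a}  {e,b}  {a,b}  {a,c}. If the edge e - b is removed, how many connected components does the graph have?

1

e and b are still connected via e-a-b, so the component count stays at 1.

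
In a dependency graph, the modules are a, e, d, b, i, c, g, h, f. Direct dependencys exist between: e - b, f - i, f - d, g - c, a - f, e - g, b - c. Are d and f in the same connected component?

From d we can reach a, d, f, i, which includes f.

Yes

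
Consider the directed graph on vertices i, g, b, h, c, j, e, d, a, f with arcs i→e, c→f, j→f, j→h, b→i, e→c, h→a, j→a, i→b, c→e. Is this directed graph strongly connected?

No

There is no directed path from c to b, so the graph is not strongly connected.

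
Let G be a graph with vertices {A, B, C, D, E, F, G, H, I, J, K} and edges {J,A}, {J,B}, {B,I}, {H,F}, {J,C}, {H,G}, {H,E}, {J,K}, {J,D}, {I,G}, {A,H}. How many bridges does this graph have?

The edges on the cycle J-B-I-G-H-A-J are not bridges since each lies on that cycle.
But removing H - E disconnects H from E; removing J - K disconnects J from K; removing H - F disconnects H from F; removing J - D disconnects J from D — these are bridges.
In total 5 edges are bridges.

5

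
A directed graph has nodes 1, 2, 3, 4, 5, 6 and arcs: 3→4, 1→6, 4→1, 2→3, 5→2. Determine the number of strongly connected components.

{5} is an SCC by itself.
{2} is an SCC by itself.
{3} is an SCC by itself.
{1} is an SCC by itself.
{6} is an SCC by itself.
(and 1 more singleton SCC)
That gives 6 strongly connected components.

6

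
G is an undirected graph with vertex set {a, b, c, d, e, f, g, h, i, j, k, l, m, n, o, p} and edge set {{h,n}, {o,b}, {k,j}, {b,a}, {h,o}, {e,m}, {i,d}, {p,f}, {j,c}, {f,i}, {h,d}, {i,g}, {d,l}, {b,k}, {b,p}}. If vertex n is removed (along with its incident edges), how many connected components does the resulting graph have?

2

With n gone, the remaining components are: {e, m}; {a, b, c, d, f, g, h, i, j, k, l, o, p}.
That is 2 components.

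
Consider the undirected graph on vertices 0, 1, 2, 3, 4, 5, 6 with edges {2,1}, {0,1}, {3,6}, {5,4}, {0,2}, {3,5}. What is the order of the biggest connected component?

Starting from 0 we can reach 0, 1, 2. That is one component of size 3.
Starting from 3 we can reach 3, 4, 5, 6. That is one component of size 4.
The largest has 4 vertices.

4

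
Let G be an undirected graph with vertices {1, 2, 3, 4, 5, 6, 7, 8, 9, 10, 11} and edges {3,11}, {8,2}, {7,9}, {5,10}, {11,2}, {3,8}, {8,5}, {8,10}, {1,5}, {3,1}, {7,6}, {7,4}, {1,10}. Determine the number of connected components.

2

Starting from 4 we can reach 4, 6, 7, 9. That is one component of size 4.
Starting from 1 we can reach 1, 2, 3, 5, 8, 10, 11. That is one component of size 7.
Total: 2 components.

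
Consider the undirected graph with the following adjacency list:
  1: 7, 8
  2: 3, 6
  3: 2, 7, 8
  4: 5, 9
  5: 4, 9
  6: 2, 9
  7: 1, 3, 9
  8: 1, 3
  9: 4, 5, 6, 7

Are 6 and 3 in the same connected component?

From 6 we can reach 1, 2, 3, 4, 5, 6, 7, 8, 9, which includes 3.

Yes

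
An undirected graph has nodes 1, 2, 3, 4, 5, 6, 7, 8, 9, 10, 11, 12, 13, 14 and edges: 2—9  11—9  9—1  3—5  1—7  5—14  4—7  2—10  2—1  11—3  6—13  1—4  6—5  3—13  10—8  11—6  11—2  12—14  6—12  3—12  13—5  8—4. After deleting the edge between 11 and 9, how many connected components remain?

11 and 9 are still connected via 11-2-9, so the component count stays at 1.

1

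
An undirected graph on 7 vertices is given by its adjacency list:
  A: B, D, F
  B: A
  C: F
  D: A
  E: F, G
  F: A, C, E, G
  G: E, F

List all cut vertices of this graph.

A, F

Removing A increases the component count from 1 to 3, so A is a cut vertex.
Removing F increases the component count from 1 to 3, so F is a cut vertex.
By contrast removing B leaves 1 component; it is not a cut vertex. No other vertex is a cut vertex either.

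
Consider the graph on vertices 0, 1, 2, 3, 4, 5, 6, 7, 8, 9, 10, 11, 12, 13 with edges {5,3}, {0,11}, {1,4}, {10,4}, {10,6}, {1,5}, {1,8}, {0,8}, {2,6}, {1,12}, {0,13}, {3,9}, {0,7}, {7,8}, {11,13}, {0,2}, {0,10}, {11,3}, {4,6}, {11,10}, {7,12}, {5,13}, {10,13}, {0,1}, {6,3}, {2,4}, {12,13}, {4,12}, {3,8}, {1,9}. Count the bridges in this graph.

0

The edges on the cycle 0-7-8-3-5-1-0 are not bridges since each lies on that cycle.
Every edge lies on some cycle, so there are no bridges.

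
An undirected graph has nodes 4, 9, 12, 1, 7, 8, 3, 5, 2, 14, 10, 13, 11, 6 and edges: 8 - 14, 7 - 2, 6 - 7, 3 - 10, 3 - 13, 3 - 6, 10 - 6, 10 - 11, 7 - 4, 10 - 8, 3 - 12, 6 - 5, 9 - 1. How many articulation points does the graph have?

5

Removing 3 increases the component count from 2 to 4, so 3 is a cut vertex.
Removing 6 increases the component count from 2 to 4, so 6 is a cut vertex.
Removing 7 increases the component count from 2 to 4, so 7 is a cut vertex.
Likewise 8, 10 are cut vertices.
By contrast removing 5 leaves 2 components; it is not a cut vertex. No other vertex is a cut vertex either.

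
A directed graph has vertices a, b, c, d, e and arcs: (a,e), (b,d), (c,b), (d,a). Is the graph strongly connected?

No

There is no directed path from a to d, so the graph is not strongly connected.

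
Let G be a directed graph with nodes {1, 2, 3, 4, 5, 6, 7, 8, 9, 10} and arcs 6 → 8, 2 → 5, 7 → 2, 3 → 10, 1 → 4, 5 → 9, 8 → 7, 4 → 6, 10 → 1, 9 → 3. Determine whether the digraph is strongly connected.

From 1 we can reach every vertex (1, 2, 3, 4, 5, 6, 7, 8, 9, 10), and every vertex can reach 1 (1, 2, 3, 4, 5, 6, 7, 8, 9, 10). So the whole graph is one strongly connected component.

Yes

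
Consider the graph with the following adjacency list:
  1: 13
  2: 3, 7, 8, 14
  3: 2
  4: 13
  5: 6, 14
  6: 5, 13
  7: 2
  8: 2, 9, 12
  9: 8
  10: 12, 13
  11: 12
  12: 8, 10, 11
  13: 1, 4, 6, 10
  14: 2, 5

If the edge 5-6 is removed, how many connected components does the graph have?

5 and 6 are still connected via 5-14-2-8-12-10-13-6, so the component count stays at 1.

1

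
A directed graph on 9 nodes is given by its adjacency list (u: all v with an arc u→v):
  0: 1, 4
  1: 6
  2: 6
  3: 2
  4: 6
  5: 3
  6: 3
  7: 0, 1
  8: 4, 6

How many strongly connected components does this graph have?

{2, 3, 6} are all mutually reachable — one SCC of size 3.
{0} is an SCC by itself.
{5} is an SCC by itself.
{7} is an SCC by itself.
{4} is an SCC by itself.
(and 2 more singleton SCCs)
That gives 7 strongly connected components.

7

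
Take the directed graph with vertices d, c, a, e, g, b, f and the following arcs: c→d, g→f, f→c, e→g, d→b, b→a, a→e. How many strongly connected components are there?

1

{a, b, c, d, e, f, g} are all mutually reachable — one SCC of size 7.
That gives 1 strongly connected component.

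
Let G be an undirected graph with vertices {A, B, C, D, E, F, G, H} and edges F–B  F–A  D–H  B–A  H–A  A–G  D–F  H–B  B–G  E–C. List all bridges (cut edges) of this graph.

The edges on the cycle D-F-B-H-D are not bridges since each lies on that cycle.
But removing E–C disconnects E from C — this is a bridge.

C-E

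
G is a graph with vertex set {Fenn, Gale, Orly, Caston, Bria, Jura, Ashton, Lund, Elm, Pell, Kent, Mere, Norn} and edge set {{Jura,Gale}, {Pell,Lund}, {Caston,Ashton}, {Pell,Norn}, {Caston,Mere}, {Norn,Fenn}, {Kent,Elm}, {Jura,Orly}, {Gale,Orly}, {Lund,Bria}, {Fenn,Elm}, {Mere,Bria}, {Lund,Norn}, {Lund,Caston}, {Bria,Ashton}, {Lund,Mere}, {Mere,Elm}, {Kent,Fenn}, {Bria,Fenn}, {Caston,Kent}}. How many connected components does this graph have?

2

Starting from Gale we can reach Gale, Jura, Orly. That is one component of size 3.
Starting from Elm we can reach Elm, Bria, Fenn, Kent, Lund, Mere, Norn, Pell, Ashton, Caston. That is one component of size 10.
Total: 2 components.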